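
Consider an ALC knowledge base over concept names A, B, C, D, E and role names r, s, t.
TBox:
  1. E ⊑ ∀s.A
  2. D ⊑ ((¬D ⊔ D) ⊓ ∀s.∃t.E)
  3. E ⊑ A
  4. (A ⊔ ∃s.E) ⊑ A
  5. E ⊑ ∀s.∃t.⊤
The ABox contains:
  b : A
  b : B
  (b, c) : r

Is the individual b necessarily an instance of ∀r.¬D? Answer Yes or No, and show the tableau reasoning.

1. b : ∀r.¬D?  L(b) = {A, B} ∪ {∃r.D}
   open: L(b) ⊇ {A, B, ¬D, ¬E, ∃r.D} (+ ∃-successors) — b ∉ ∀r.¬D possible
2. Hence b : ∀r.¬D: not entailed.

No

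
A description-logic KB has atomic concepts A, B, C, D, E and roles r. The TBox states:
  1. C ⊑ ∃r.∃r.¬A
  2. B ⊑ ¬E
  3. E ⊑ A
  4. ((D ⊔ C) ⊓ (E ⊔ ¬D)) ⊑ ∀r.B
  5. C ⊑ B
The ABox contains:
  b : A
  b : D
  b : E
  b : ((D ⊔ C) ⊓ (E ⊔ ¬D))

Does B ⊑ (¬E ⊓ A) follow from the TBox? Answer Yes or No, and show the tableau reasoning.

No

1. B ⊑ (¬E ⊓ A)  ⇔  (B ⊓ (E ⊔ ¬A)) unsat w.r.t. T
   apply at x₀: B⊑¬E
   open: L(x₀) ⊇ {B, ¬A, ¬C, ¬D, ¬E}
2. Hence B ⊑ (¬E ⊓ A): not entailed.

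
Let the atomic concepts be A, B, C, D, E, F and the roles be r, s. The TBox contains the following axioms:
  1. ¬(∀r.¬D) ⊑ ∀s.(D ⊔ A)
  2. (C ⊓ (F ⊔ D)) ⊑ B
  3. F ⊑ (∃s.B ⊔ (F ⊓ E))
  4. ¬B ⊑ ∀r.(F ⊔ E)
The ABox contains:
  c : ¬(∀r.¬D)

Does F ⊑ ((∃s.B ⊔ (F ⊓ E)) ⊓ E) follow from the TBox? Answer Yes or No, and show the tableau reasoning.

1. F ⊑ ((∃s.B ⊔ (F ⊓ E)) ⊓ E)  ⇔  (F ⊓ ((∀s.¬B ⊓ (¬F ⊔ ¬E)) ⊔ ¬E)) unsat w.r.t. T
   apply at x₀: F⊑(∃s.B ⊔ (F ⊓ E))
   open: L(x₀) ⊇ {B, F, ¬E, ∀r.¬D, ∃s.B} (+ ∃-successors)
2. Hence F ⊑ ((∃s.B ⊔ (F ⊓ E)) ⊓ E): not entailed.

No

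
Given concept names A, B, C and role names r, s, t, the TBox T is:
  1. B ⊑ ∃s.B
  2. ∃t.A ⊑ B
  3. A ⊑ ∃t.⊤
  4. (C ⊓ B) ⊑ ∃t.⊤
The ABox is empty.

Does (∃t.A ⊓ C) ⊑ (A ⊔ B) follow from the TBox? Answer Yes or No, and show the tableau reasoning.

1. (∃t.A ⊓ C) ⊑ (A ⊔ B)  ⇔  ((∃t.A ⊓ C) ⊓ (¬A ⊓ ¬B)) unsat w.r.t. T
   all branches close; clash {B, ¬B} at x₀
2. Hence (∃t.A ⊓ C) ⊑ (A ⊔ B): entailed.

Yes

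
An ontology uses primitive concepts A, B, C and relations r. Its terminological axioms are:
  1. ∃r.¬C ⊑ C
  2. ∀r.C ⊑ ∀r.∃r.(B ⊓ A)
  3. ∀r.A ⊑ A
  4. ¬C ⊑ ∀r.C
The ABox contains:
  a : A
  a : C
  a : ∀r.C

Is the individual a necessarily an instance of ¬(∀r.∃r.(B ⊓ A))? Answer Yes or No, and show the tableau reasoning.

1. a : ¬(∀r.∃r.(B ⊓ A))?  L(a) = {A, C, ∀r.C} ∪ {∀r.∃r.(B ⊓ A)}
   open: L(a) ⊇ {A, C, ∀r.C, ∀r.∃r.(B ⊓ A)} — a ∉ ¬(∀r.∃r.(B ⊓ A)) possible
2. Hence a : ¬(∀r.∃r.(B ⊓ A)): not entailed.

No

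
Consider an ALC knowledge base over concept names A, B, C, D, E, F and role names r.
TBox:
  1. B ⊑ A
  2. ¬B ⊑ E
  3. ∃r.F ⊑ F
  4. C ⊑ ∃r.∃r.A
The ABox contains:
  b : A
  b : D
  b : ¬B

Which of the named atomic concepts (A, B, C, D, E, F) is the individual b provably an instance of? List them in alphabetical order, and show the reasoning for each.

1. b : A?  L(b) = {A, D, ¬B} ∪ {¬A}
   clash {A, ¬A} at b — b ∈ A
2. b : B?  L(b) = {A, D, ¬B} ∪ {¬B}
   apply at b: ¬B⊑E
   open: L(b) ⊇ {A, D, E, ¬B, ¬C, …} — b ∉ B possible
3. b : C?  L(b) = {A, D, ¬B} ∪ {¬C}
   apply at b: ¬B⊑E
   open: L(b) ⊇ {A, D, E, ¬B, ¬C, …} — b ∉ C possible
4. b : D?  L(b) = {A, D, ¬B} ∪ {¬D}
   clash {D, ¬D} at b — b ∈ D
5. b : E?  L(b) = {A, D, ¬B} ∪ {¬E}
   clash {E, ¬E} at b — b ∈ E
6. b : F?  L(b) = {A, D, ¬B} ∪ {¬F}
   apply at b: ¬B⊑E
   open: L(b) ⊇ {A, D, E, ¬B, ¬C, …} — b ∉ F possible
7. Entailed for b: {A, D, E}

{A, D, E}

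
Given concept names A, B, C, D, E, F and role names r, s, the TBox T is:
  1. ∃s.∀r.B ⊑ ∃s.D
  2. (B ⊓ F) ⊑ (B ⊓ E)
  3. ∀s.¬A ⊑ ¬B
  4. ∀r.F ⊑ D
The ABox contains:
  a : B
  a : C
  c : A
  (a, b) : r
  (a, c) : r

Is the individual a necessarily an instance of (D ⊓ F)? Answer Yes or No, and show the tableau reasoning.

No

1. a : (D ⊓ F)?  L(a) = {B, C} ∪ {(¬D ⊔ ¬F)}
   open: L(a) ⊇ {B, C, ¬D, ¬F, ∀s.∃r.¬B, …} (+ ∃-successors) — a ∉ (D ⊓ F) possible
2. Hence a : (D ⊓ F): not entailed.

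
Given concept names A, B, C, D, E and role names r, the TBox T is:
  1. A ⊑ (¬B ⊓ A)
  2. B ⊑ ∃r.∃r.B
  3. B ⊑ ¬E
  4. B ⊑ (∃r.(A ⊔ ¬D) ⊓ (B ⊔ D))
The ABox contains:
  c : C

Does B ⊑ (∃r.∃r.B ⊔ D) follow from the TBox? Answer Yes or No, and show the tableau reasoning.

Yes

1. B ⊑ (∃r.∃r.B ⊔ D)  ⇔  (B ⊓ (∀r.∀r.¬B ⊓ ¬D)) unsat w.r.t. T
   all branches close; clash {B, ¬B} at x₀
2. Hence B ⊑ (∃r.∃r.B ⊔ D): entailed.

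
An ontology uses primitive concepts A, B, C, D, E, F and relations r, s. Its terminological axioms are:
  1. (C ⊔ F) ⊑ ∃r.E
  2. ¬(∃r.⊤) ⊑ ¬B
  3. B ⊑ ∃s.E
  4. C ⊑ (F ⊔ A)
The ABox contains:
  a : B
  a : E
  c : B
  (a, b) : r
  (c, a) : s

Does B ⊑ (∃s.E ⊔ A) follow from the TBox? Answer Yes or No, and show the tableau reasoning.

Yes

1. B ⊑ (∃s.E ⊔ A)  ⇔  (B ⊓ (∀s.¬E ⊓ ¬A)) unsat w.r.t. T
   all branches close; clash {A, ¬A} at x₀
2. Hence B ⊑ (∃s.E ⊔ A): entailed.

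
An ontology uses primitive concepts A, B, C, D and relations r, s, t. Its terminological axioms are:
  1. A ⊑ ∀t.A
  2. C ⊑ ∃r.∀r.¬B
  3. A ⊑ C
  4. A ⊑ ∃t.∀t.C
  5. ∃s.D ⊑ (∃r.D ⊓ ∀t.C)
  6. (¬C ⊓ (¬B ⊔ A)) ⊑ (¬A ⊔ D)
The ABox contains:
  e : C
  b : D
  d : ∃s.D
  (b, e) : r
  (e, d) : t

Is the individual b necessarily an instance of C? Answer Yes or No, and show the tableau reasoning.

No

1. b : C?  L(b) = {D} ∪ {¬C}
   open: L(b) ⊇ {B, D, ¬A, ¬C, ∀s.¬D} — b ∉ C possible
2. Hence b : C: not entailed.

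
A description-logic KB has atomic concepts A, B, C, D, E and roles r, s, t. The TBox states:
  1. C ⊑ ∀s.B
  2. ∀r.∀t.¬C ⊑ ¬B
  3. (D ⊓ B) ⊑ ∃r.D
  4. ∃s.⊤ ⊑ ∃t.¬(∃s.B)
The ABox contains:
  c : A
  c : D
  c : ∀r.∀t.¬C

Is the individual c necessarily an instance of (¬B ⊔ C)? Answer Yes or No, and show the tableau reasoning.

1. c : (¬B ⊔ C)?  L(c) = {A, D, ∀r.∀t.¬C} ∪ {(B ⊓ ¬C)}
   clash {B, ¬B} at c — c ∈ (¬B ⊔ C)
2. Hence c : (¬B ⊔ C): entailed.

Yes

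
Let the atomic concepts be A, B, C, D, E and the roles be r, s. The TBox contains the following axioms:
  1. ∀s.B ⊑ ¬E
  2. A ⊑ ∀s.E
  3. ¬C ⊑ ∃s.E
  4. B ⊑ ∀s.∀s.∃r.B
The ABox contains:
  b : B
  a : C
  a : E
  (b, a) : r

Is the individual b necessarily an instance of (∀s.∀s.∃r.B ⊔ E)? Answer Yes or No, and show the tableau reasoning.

1. b : (∀s.∀s.∃r.B ⊔ E)?  L(b) = {B} ∪ {(∃s.∃s.∀r.¬B ⊓ ¬E)}
   clash {E, ¬E} at an ∃-successor — b ∈ (∀s.∀s.∃r.B ⊔ E)
2. Hence b : (∀s.∀s.∃r.B ⊔ E): entailed.

Yes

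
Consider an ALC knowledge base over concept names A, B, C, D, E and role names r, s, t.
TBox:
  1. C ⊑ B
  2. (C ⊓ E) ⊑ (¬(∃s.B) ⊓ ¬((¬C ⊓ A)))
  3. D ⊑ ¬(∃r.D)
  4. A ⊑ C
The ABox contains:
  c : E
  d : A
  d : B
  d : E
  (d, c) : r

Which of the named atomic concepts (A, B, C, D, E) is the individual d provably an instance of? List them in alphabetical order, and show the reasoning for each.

{A, B, C, E}

1. d : A?  L(d) = {A, B, E} ∪ {¬A}
   clash {A, ¬A} at d — d ∈ A
2. d : B?  L(d) = {A, B, E} ∪ {¬B}
   clash {B, ¬B} at d — d ∈ B
3. d : C?  L(d) = {A, B, E} ∪ {¬C}
   clash {C, ¬C} at d — d ∈ C
4. d : D?  L(d) = {A, B, E} ∪ {¬D}
   apply at d: A⊑C
   open: L(d) ⊇ {A, B, C, E, ¬D, …} — d ∉ D possible
5. d : E?  L(d) = {A, B, E} ∪ {¬E}
   clash {E, ¬E} at d — d ∈ E
6. Entailed for d: {A, B, C, E}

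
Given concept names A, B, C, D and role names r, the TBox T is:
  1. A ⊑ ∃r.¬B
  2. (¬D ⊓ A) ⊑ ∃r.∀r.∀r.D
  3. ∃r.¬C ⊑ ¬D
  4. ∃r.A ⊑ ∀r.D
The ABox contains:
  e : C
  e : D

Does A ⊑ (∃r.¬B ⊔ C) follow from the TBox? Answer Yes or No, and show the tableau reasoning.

Yes

1. A ⊑ (∃r.¬B ⊔ C)  ⇔  (A ⊓ (∀r.B ⊓ ¬C)) unsat w.r.t. T
   all branches close; clash {B, ¬B} at an ∃-successor
2. Hence A ⊑ (∃r.¬B ⊔ C): entailed.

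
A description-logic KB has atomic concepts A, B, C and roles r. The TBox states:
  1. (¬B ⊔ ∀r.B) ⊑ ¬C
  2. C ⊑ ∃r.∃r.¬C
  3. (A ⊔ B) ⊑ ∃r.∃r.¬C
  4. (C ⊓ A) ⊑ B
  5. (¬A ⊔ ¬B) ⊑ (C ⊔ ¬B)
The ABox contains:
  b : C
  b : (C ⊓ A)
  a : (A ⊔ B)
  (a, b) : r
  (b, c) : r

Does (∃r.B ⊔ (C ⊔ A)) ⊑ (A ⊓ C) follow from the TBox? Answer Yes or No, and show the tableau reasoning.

No

1. (∃r.B ⊔ (C ⊔ A)) ⊑ (A ⊓ C)  ⇔  ((∃r.B ⊔ (C ⊔ A)) ⊓ (¬A ⊔ ¬C)) unsat w.r.t. T
   open: L(x₀) ⊇ {B, C, ¬A, ∃r.B, ∃r.¬B, …} (+ ∃-successors)
2. Hence (∃r.B ⊔ (C ⊔ A)) ⊑ (A ⊓ C): not entailed.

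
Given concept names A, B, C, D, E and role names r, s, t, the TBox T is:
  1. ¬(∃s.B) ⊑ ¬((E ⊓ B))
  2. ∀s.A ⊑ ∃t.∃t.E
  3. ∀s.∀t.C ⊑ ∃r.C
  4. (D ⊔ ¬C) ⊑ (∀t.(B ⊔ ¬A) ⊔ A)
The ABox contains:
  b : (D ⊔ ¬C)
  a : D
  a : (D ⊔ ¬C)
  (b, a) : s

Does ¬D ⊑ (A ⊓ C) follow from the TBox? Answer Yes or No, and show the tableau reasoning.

1. ¬D ⊑ (A ⊓ C)  ⇔  (¬D ⊓ (¬A ⊔ ¬C)) unsat w.r.t. T
   open: L(x₀) ⊇ {C, ¬A, ¬D, ∃s.B, ∃s.¬A, …} (+ ∃-successors)
2. Hence ¬D ⊑ (A ⊓ C): not entailed.

No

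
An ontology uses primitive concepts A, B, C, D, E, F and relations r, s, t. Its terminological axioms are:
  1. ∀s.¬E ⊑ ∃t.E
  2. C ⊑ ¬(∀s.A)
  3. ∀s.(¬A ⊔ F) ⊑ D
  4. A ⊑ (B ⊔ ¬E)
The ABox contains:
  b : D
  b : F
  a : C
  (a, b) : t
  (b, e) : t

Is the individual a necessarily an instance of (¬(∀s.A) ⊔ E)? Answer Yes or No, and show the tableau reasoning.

1. a : (¬(∀s.A) ⊔ E)?  L(a) = {C} ∪ {(∀s.A ⊓ ¬E)}
   clash {A, ¬A} at an ∃-successor — a ∈ (¬(∀s.A) ⊔ E)
2. Hence a : (¬(∀s.A) ⊔ E): entailed.

Yes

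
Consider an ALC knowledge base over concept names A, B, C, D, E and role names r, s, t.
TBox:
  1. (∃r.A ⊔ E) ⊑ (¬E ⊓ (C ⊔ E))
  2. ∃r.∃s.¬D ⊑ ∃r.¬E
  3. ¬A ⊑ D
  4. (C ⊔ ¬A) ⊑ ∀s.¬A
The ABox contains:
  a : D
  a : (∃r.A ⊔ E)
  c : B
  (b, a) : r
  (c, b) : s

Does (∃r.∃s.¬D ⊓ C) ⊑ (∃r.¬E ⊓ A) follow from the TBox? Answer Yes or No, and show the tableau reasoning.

No

1. (∃r.∃s.¬D ⊓ C) ⊑ (∃r.¬E ⊓ A)  ⇔  ((∃r.∃s.¬D ⊓ C) ⊓ (∀r.E ⊔ ¬A)) unsat w.r.t. T
   apply at x₀: ∃r.∃s.¬D⊑∃r.¬E
   open: L(x₀) ⊇ {C, D, ¬A, ¬E, ∀s.¬A, …} (+ ∃-successors)
2. Hence (∃r.∃s.¬D ⊓ C) ⊑ (∃r.¬E ⊓ A): not entailed.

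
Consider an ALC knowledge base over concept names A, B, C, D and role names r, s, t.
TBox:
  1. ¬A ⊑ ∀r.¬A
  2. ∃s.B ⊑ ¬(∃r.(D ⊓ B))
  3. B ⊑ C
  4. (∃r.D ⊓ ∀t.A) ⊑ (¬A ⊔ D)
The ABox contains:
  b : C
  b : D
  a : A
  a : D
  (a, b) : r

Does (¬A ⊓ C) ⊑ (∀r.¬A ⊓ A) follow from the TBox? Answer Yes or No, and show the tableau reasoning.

1. (¬A ⊓ C) ⊑ (∀r.¬A ⊓ A)  ⇔  ((¬A ⊓ C) ⊓ (∃r.A ⊔ ¬A)) unsat w.r.t. T
   apply at x₀: ¬A⊑∀r.¬A
   open: L(x₀) ⊇ {C, ¬A, ∀r.¬A, ∀r.¬D, ∀s.¬B}
2. Hence (¬A ⊓ C) ⊑ (∀r.¬A ⊓ A): not entailed.

No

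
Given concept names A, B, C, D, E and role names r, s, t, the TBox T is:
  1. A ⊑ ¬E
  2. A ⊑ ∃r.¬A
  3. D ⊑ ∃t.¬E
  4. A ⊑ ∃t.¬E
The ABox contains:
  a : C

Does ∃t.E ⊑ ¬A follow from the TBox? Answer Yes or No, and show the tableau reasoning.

No

1. ∃t.E ⊑ ¬A  ⇔  (∃t.E ⊓ A) unsat w.r.t. T
   apply at x₀: A⊑¬E; A⊑∃r.¬A; A⊑∃t.¬E
   open: L(x₀) ⊇ {A, ¬E, ∃r.¬A, ∃t.E, ∃t.¬E} (+ ∃-successors)
2. Hence ∃t.E ⊑ ¬A: not entailed.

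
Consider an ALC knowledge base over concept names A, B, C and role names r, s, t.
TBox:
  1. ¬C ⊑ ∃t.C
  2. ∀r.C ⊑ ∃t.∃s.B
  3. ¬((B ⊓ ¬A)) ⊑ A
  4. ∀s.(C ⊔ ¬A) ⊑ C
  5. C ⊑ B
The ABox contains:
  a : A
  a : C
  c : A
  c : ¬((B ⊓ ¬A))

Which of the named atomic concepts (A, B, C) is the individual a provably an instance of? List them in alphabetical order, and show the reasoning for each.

{A, B, C}

1. a : A?  L(a) = {A, C} ∪ {¬A}
   clash {A, ¬A} at a — a ∈ A
2. a : B?  L(a) = {A, C} ∪ {¬B}
   clash {B, ¬B} at a — a ∈ B
3. a : C?  L(a) = {A, C} ∪ {¬C}
   clash {C, ¬C} at a — a ∈ C
4. Entailed for a: {A, B, C}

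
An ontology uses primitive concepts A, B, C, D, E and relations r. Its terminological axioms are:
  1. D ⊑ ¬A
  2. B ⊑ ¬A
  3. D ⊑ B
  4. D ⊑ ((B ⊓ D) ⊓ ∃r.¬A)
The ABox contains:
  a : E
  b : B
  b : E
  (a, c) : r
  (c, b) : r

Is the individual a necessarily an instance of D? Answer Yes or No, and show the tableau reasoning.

1. a : D?  L(a) = {E} ∪ {¬D}
   open: L(a) ⊇ {E, ¬B, ¬D} — a ∉ D possible
2. Hence a : D: not entailed.

No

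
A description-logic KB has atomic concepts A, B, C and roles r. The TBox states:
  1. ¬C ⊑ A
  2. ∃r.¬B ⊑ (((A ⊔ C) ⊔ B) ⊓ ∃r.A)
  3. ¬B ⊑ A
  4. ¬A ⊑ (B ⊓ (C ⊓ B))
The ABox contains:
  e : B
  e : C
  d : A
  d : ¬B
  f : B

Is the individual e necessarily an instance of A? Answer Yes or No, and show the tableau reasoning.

1. e : A?  L(e) = {B, C} ∪ {¬A}
   apply at e: ¬A⊑(B ⊓ (C ⊓ B))
   open: L(e) ⊇ {B, C, ¬A, ∀r.B} — e ∉ A possible
2. Hence e : A: not entailed.

No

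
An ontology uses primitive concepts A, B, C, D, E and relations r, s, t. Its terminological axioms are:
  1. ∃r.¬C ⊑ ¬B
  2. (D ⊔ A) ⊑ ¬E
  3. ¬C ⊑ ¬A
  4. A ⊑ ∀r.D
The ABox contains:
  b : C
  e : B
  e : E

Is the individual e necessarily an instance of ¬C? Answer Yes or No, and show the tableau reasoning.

1. e : ¬C?  L(e) = {B, E} ∪ {C}
   open: L(e) ⊇ {B, C, E, ¬A, ¬D, …} — e ∉ ¬C possible
2. Hence e : ¬C: not entailed.

No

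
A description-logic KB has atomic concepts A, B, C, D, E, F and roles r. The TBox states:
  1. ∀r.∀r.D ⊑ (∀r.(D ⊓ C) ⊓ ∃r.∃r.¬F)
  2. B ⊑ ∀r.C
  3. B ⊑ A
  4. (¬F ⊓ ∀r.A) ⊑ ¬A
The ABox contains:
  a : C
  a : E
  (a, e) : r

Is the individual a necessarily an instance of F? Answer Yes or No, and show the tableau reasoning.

No

1. a : F?  L(a) = {C, E} ∪ {¬F}
   open: L(a) ⊇ {C, E, ¬B, ¬F, ∃r.¬A, …} (+ ∃-successors) — a ∉ F possible
2. Hence a : F: not entailed.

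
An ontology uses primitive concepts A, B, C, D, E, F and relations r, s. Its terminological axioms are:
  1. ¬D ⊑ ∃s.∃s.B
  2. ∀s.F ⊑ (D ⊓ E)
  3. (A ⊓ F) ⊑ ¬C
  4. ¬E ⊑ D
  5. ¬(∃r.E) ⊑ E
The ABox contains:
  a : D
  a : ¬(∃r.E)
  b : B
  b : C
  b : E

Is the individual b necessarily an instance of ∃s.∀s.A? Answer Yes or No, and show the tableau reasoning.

No

1. b : ∃s.∀s.A?  L(b) = {B, C, E} ∪ {∀s.∃s.¬A}
   open: L(b) ⊇ {B, C, D, E, ¬A, …} (+ ∃-successors) — b ∉ ∃s.∀s.A possible
2. Hence b : ∃s.∀s.A: not entailed.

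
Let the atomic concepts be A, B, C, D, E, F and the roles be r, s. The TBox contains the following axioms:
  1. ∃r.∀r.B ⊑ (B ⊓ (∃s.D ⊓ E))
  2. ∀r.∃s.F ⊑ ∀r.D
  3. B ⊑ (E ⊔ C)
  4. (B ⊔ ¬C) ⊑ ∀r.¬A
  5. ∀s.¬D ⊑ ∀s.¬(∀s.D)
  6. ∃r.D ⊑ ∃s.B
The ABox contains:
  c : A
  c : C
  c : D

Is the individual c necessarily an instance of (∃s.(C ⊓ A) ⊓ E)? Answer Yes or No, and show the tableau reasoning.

No

1. c : (∃s.(C ⊓ A) ⊓ E)?  L(c) = {A, C, D} ∪ {(∀s.(¬C ⊔ ¬A) ⊔ ¬E)}
   open: L(c) ⊇ {A, C, D, ¬B, ∀r.¬D, …} (+ ∃-successors) — c ∉ (∃s.(C ⊓ A) ⊓ E) possible
2. Hence c : (∃s.(C ⊓ A) ⊓ E): not entailed.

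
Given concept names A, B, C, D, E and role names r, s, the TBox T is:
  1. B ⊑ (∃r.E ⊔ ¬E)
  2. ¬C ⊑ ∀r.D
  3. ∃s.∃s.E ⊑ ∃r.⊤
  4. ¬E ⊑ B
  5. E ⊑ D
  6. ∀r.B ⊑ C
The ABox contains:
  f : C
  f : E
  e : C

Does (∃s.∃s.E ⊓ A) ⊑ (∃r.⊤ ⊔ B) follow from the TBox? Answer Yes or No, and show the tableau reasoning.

1. (∃s.∃s.E ⊓ A) ⊑ (∃r.⊤ ⊔ B)  ⇔  ((∃s.∃s.E ⊓ A) ⊓ (∀r.⊥ ⊓ ¬B)) unsat w.r.t. T
   all branches close; clash {B, ¬B} at x₀
2. Hence (∃s.∃s.E ⊓ A) ⊑ (∃r.⊤ ⊔ B): entailed.

Yes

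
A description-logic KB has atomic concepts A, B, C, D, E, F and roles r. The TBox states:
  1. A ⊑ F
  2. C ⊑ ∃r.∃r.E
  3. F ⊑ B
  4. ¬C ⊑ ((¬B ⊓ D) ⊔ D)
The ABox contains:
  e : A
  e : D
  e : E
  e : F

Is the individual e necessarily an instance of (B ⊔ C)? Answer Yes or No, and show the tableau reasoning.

1. e : (B ⊔ C)?  L(e) = {A, D, E, F} ∪ {(¬B ⊓ ¬C)}
   clash {B, ¬B} at e — e ∈ (B ⊔ C)
2. Hence e : (B ⊔ C): entailed.

Yes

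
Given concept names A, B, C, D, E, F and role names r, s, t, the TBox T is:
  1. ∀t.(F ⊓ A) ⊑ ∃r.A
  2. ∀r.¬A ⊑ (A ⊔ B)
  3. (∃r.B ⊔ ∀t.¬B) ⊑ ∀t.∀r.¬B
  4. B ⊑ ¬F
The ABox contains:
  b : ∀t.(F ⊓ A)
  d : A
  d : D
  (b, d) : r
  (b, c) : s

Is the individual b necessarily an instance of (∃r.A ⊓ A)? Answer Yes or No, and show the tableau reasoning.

No

1. b : (∃r.A ⊓ A)?  L(b) = {∀t.(F ⊓ A)} ∪ {(∀r.¬A ⊔ ¬A)}
   apply at b: ∀t.(F ⊓ A)⊑∃r.A
   open: L(b) ⊇ {¬A, ¬B, ∀t.(F ⊓ A), ∀t.∀r.¬B, ∃r.A} (+ ∃-successors) — b ∉ (∃r.A ⊓ A) possible
2. Hence b : (∃r.A ⊓ A): not entailed.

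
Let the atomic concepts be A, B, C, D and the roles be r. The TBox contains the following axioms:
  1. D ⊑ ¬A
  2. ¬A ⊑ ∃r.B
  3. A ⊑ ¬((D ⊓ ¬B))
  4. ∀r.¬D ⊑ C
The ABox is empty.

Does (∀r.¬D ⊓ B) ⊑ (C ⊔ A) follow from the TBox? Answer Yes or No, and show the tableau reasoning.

1. (∀r.¬D ⊓ B) ⊑ (C ⊔ A)  ⇔  ((∀r.¬D ⊓ B) ⊓ (¬C ⊓ ¬A)) unsat w.r.t. T
   all branches close; clash {C, ¬C} at x₀
2. Hence (∀r.¬D ⊓ B) ⊑ (C ⊔ A): entailed.

Yes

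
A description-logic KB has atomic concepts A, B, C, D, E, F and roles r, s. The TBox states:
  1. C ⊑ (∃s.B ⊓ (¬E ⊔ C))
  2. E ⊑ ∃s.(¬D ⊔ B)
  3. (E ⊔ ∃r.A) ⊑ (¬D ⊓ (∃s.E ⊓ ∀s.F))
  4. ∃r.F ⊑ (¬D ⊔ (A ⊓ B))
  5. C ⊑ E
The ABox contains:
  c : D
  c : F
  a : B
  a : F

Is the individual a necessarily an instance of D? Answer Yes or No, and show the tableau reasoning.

1. a : D?  L(a) = {B, F} ∪ {¬D}
   open: L(a) ⊇ {B, F, ¬C, ¬D, ¬E, …} — a ∉ D possible
2. Hence a : D: not entailed.

No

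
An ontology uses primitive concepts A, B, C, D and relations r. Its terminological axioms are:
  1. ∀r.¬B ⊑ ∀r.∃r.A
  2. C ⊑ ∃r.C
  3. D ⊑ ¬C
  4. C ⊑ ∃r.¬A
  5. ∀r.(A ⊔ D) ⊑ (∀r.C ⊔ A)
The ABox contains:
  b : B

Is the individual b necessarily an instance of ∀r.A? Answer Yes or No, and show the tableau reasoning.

No

1. b : ∀r.A?  L(b) = {B} ∪ {∃r.¬A}
   open: L(b) ⊇ {B, ¬C, ∃r.(¬A ⊓ ¬D), ∃r.B, ∃r.¬A} (+ ∃-successors) — b ∉ ∀r.A possible
2. Hence b : ∀r.A: not entailed.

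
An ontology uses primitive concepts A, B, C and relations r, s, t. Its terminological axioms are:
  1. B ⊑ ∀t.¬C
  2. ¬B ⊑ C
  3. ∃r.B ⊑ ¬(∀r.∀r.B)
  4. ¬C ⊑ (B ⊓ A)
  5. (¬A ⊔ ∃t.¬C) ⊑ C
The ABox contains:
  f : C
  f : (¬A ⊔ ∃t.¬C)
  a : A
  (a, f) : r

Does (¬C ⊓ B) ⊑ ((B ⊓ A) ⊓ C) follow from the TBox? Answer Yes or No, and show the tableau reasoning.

No

1. (¬C ⊓ B) ⊑ ((B ⊓ A) ⊓ C)  ⇔  ((¬C ⊓ B) ⊓ ((¬B ⊔ ¬A) ⊔ ¬C)) unsat w.r.t. T
   apply at x₀: B⊑∀t.¬C; ¬C⊑(B ⊓ A)
   open: L(x₀) ⊇ {A, B, ¬C, ∀r.¬B, ∀t.C, …}
2. Hence (¬C ⊓ B) ⊑ ((B ⊓ A) ⊓ C): not entailed.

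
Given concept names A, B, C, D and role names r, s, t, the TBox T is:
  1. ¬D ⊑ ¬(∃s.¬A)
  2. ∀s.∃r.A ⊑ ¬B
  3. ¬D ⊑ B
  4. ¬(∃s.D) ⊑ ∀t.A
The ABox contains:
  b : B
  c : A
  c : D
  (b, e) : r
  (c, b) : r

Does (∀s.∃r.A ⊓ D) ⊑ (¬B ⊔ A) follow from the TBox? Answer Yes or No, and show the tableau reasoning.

Yes

1. (∀s.∃r.A ⊓ D) ⊑ (¬B ⊔ A)  ⇔  ((∀s.∃r.A ⊓ D) ⊓ (B ⊓ ¬A)) unsat w.r.t. T
   all branches close; clash {B, ¬B} at x₀
2. Hence (∀s.∃r.A ⊓ D) ⊑ (¬B ⊔ A): entailed.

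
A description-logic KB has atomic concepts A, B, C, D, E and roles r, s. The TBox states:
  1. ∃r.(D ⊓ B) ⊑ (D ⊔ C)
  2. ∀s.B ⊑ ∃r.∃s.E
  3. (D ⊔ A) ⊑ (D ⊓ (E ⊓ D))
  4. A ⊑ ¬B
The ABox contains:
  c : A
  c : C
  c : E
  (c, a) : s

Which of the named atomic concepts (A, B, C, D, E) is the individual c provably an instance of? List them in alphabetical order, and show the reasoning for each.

{A, C, D, E}

1. c : A?  L(c) = {A, C, E} ∪ {¬A}
   clash {A, ¬A} at c — c ∈ A
2. c : B?  L(c) = {A, C, E} ∪ {¬B}
   open: L(c) ⊇ {A, C, D, E, ¬B, …} (+ ∃-successors) — c ∉ B possible
3. c : C?  L(c) = {A, C, E} ∪ {¬C}
   clash {C, ¬C} at c — c ∈ C
4. c : D?  L(c) = {A, C, E} ∪ {¬D}
   clash {D, ¬D} at c — c ∈ D
5. c : E?  L(c) = {A, C, E} ∪ {¬E}
   clash {E, ¬E} at c — c ∈ E
6. Entailed for c: {A, C, D, E}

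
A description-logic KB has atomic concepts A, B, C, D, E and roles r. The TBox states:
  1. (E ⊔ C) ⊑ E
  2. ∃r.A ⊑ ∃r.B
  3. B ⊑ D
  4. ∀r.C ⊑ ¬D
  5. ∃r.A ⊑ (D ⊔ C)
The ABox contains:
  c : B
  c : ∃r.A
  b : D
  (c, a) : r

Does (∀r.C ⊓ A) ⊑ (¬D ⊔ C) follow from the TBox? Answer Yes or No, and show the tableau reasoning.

1. (∀r.C ⊓ A) ⊑ (¬D ⊔ C)  ⇔  ((∀r.C ⊓ A) ⊓ (D ⊓ ¬C)) unsat w.r.t. T
   all branches close; clash {D, ¬D} at x₀
2. Hence (∀r.C ⊓ A) ⊑ (¬D ⊔ C): entailed.

Yes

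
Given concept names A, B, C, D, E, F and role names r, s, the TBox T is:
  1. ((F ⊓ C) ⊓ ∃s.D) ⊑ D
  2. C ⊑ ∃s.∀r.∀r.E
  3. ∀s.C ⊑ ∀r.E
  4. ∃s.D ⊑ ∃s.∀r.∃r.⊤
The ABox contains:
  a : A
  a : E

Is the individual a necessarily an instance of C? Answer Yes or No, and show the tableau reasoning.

1. a : C?  L(a) = {A, E} ∪ {¬C}
   open: L(a) ⊇ {A, E, ¬C, ∀s.¬D, ∃s.¬C} (+ ∃-successors) — a ∉ C possible
2. Hence a : C: not entailed.

No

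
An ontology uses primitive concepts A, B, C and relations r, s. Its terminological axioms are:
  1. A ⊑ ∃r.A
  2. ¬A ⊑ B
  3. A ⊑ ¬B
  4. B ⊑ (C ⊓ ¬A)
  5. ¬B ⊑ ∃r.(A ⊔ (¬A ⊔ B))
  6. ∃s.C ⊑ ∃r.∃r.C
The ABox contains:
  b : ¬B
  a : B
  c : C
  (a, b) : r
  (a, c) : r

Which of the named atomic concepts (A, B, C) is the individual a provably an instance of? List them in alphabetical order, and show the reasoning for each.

{B, C}

1. a : A?  L(a) = {B} ∪ {¬A}
   apply at a: B⊑(C ⊓ ¬A)
   open: L(a) ⊇ {B, C, ¬A, ∀s.¬C} — a ∉ A possible
2. a : B?  L(a) = {B} ∪ {¬B}
   clash {B, ¬B} at a — a ∈ B
3. a : C?  L(a) = {B} ∪ {¬C}
   clash {B, ¬B} at a — a ∈ C
4. Entailed for a: {B, C}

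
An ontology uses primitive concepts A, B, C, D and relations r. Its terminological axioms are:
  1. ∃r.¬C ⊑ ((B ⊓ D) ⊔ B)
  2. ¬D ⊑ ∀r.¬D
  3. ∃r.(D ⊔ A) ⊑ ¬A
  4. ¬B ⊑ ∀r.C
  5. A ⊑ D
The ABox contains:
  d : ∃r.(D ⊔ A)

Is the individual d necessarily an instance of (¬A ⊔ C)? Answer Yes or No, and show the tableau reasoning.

Yes

1. d : (¬A ⊔ C)?  L(d) = {∃r.(D ⊔ A)} ∪ {(A ⊓ ¬C)}
   clash {A, ¬A} at d — d ∈ (¬A ⊔ C)
2. Hence d : (¬A ⊔ C): entailed.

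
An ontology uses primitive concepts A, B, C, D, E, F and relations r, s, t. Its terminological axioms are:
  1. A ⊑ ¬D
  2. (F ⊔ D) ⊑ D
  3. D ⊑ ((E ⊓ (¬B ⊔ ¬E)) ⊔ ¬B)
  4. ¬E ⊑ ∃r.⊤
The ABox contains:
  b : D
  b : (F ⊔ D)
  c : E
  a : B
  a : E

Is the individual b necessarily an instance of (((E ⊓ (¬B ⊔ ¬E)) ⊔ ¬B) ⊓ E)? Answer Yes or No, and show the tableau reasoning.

1. b : (((E ⊓ (¬B ⊔ ¬E)) ⊔ ¬B) ⊓ E)?  L(b) = {D, (F ⊔ D)} ∪ {(((¬E ⊔ (B ⊓ E)) ⊓ B) ⊔ ¬E)}
   apply at b: D⊑((E ⊓ (¬B ⊔ ¬E)) ⊔ ¬B)
   open: L(b) ⊇ {D, ¬A, ¬B, ¬E, ∃r.⊤} (+ ∃-successors) — b ∉ (((E ⊓ (¬B ⊔ ¬E)) ⊔ ¬B) ⊓ E) possible
2. Hence b : (((E ⊓ (¬B ⊔ ¬E)) ⊔ ¬B) ⊓ E): not entailed.

No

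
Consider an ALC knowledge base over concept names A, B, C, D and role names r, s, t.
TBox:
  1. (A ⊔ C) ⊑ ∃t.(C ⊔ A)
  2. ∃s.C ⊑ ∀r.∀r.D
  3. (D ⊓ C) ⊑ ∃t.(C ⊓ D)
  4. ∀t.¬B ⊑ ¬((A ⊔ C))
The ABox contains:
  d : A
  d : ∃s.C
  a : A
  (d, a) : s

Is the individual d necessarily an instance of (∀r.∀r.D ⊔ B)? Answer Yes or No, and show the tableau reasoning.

Yes

1. d : (∀r.∀r.D ⊔ B)?  L(d) = {A, ∃s.C} ∪ {(∃r.∃r.¬D ⊓ ¬B)}
   clash {A, ¬A} at d — d ∈ (∀r.∀r.D ⊔ B)
2. Hence d : (∀r.∀r.D ⊔ B): entailed.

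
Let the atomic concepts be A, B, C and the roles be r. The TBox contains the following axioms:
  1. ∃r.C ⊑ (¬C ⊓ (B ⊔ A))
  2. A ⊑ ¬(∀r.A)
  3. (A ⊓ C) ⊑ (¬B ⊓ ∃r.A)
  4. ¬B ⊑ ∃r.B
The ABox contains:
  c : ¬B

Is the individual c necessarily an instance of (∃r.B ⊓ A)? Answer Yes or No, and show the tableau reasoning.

No

1. c : (∃r.B ⊓ A)?  L(c) = {¬B} ∪ {(∀r.¬B ⊔ ¬A)}
   apply at c: ¬B⊑∃r.B
   open: L(c) ⊇ {¬A, ¬B, ∀r.¬C, ∃r.B} (+ ∃-successors) — c ∉ (∃r.B ⊓ A) possible
2. Hence c : (∃r.B ⊓ A): not entailed.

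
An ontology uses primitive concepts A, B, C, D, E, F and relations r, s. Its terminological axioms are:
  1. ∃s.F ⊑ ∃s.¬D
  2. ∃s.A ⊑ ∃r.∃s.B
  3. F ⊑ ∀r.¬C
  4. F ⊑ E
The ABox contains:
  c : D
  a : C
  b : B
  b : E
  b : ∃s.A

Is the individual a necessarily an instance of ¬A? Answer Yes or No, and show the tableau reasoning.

No

1. a : ¬A?  L(a) = {C} ∪ {A}
   open: L(a) ⊇ {A, C, ¬F, ∀s.¬A, ∀s.¬F} — a ∉ ¬A possible
2. Hence a : ¬A: not entailed.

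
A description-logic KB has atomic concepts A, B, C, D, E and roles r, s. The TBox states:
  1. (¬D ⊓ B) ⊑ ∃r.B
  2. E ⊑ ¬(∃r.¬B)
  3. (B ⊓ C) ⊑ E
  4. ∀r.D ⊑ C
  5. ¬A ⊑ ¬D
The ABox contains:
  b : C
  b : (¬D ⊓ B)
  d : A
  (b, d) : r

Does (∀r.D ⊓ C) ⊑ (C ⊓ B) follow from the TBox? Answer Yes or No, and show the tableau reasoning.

1. (∀r.D ⊓ C) ⊑ (C ⊓ B)  ⇔  ((∀r.D ⊓ C) ⊓ (¬C ⊔ ¬B)) unsat w.r.t. T
   open: L(x₀) ⊇ {A, C, ¬B, ¬E, ∀r.D}
2. Hence (∀r.D ⊓ C) ⊑ (C ⊓ B): not entailed.

No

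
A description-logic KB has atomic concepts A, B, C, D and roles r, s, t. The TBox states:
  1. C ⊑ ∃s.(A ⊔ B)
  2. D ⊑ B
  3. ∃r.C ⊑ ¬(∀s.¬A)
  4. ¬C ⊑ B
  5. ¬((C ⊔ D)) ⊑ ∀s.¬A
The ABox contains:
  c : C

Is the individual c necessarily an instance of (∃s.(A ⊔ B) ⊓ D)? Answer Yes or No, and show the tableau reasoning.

No

1. c : (∃s.(A ⊔ B) ⊓ D)?  L(c) = {C} ∪ {(∀s.(¬A ⊓ ¬B) ⊔ ¬D)}
   apply at c: C⊑∃s.(A ⊔ B)
   open: L(c) ⊇ {C, ¬D, ∀r.¬C, ∃s.(A ⊔ B)} (+ ∃-successors) — c ∉ (∃s.(A ⊔ B) ⊓ D) possible
2. Hence c : (∃s.(A ⊔ B) ⊓ D): not entailed.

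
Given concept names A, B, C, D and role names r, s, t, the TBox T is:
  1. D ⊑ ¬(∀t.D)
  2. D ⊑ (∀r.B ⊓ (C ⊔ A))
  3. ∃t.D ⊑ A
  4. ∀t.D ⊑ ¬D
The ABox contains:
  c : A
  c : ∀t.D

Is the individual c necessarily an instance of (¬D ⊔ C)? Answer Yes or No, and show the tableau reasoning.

1. c : (¬D ⊔ C)?  L(c) = {A, ∀t.D} ∪ {(D ⊓ ¬C)}
   clash {D, ¬D} at an ∃-successor — c ∈ (¬D ⊔ C)
2. Hence c : (¬D ⊔ C): entailed.

Yes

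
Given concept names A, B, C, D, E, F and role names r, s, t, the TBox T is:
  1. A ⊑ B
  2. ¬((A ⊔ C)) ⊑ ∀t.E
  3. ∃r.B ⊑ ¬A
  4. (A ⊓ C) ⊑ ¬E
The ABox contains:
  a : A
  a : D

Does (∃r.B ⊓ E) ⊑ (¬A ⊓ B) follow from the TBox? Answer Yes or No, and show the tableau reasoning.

No

1. (∃r.B ⊓ E) ⊑ (¬A ⊓ B)  ⇔  ((∃r.B ⊓ E) ⊓ (A ⊔ ¬B)) unsat w.r.t. T
   apply at x₀: ∃r.B⊑¬A
   open: L(x₀) ⊇ {C, E, ¬A, ¬B, ∃r.B} (+ ∃-successors)
2. Hence (∃r.B ⊓ E) ⊑ (¬A ⊓ B): not entailed.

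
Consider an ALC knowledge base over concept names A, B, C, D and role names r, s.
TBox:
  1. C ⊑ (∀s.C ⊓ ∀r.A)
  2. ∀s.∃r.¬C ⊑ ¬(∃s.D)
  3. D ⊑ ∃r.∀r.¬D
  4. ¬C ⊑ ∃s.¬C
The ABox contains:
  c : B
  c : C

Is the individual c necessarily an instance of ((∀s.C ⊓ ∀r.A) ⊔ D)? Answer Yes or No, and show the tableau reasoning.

Yes

1. c : ((∀s.C ⊓ ∀r.A) ⊔ D)?  L(c) = {B, C} ∪ {((∃s.¬C ⊔ ∃r.¬A) ⊓ ¬D)}
   clash {A, ¬A} at an ∃-successor — c ∈ ((∀s.C ⊓ ∀r.A) ⊔ D)
2. Hence c : ((∀s.C ⊓ ∀r.A) ⊔ D): entailed.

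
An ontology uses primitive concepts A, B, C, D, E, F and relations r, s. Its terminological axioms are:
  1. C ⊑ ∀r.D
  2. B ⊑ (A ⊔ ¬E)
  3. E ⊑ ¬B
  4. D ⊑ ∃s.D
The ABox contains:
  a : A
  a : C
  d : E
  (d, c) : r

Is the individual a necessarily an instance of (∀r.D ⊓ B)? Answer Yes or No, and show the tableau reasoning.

No

1. a : (∀r.D ⊓ B)?  L(a) = {A, C} ∪ {(∃r.¬D ⊔ ¬B)}
   apply at a: C⊑∀r.D
   open: L(a) ⊇ {A, C, ¬B, ¬D, ¬E, …} — a ∉ (∀r.D ⊓ B) possible
2. Hence a : (∀r.D ⊓ B): not entailed.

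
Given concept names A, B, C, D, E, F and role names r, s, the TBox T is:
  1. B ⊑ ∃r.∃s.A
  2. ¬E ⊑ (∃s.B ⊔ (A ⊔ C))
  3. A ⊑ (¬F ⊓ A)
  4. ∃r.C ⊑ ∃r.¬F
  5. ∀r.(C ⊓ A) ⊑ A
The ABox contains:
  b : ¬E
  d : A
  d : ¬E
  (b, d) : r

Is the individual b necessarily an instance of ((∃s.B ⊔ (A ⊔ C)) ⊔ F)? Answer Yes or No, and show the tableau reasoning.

1. b : ((∃s.B ⊔ (A ⊔ C)) ⊔ F)?  L(b) = {¬E} ∪ {((∀s.¬B ⊓ (¬A ⊓ ¬C)) ⊓ ¬F)}
   clash {C, ¬C} at b — b ∈ ((∃s.B ⊔ (A ⊔ C)) ⊔ F)
2. Hence b : ((∃s.B ⊔ (A ⊔ C)) ⊔ F): entailed.

Yes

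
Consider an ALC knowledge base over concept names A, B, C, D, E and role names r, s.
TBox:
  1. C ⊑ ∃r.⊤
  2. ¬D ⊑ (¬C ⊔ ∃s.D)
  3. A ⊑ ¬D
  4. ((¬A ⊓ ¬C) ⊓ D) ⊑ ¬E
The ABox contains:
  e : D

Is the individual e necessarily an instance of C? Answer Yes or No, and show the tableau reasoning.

No

1. e : C?  L(e) = {D} ∪ {¬C}
   open: L(e) ⊇ {D, ¬A, ¬C, ¬E} — e ∉ C possible
2. Hence e : C: not entailed.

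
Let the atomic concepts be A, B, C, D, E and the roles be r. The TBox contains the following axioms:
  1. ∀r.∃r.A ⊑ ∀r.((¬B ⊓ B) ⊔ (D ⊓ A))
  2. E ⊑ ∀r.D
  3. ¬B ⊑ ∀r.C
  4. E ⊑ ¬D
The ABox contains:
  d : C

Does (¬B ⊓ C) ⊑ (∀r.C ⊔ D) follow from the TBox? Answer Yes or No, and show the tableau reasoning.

1. (¬B ⊓ C) ⊑ (∀r.C ⊔ D)  ⇔  ((¬B ⊓ C) ⊓ (∃r.¬C ⊓ ¬D)) unsat w.r.t. T
   all branches close; clash {C, ¬C} at an ∃-successor
2. Hence (¬B ⊓ C) ⊑ (∀r.C ⊔ D): entailed.

Yes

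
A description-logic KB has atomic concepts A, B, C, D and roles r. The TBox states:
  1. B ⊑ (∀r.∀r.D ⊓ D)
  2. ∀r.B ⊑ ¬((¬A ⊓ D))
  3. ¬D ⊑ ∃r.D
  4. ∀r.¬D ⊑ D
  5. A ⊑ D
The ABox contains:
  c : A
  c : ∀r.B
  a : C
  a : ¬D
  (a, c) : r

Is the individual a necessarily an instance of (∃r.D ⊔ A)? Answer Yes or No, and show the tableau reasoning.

Yes

1. a : (∃r.D ⊔ A)?  L(a) = {C, ¬D} ∪ {(∀r.¬D ⊓ ¬A)}
   clash {D, ¬D} at a — a ∈ (∃r.D ⊔ A)
2. Hence a : (∃r.D ⊔ A): entailed.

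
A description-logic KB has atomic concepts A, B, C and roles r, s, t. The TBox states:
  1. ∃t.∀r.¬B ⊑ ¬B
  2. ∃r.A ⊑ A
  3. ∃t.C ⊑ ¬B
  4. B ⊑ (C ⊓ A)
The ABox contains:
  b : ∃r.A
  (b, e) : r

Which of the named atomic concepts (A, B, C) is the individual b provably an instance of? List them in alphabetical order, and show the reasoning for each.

1. b : A?  L(b) = {∃r.A} ∪ {¬A}
   clash {A, ¬A} at b — b ∈ A
2. b : B?  L(b) = {∃r.A} ∪ {¬B}
   apply at b: ∃r.A⊑A
   open: L(b) ⊇ {A, ¬B, ∃r.A} (+ ∃-successors) — b ∉ B possible
3. b : C?  L(b) = {∃r.A} ∪ {¬C}
   apply at b: ∃r.A⊑A
   open: L(b) ⊇ {A, ¬B, ¬C, ∃r.A} (+ ∃-successors) — b ∉ C possible
4. Entailed for b: {A}

{A}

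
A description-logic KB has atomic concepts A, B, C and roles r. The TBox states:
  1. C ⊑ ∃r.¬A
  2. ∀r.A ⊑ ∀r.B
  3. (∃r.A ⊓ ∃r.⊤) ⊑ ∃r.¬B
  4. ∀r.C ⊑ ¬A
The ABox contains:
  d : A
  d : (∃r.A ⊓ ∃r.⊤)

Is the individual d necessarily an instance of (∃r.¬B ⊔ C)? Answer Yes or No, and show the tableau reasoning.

Yes

1. d : (∃r.¬B ⊔ C)?  L(d) = {A, (∃r.A ⊓ ∃r.⊤)} ∪ {(∀r.B ⊓ ¬C)}
   clash {A, ¬A} at d — d ∈ (∃r.¬B ⊔ C)
2. Hence d : (∃r.¬B ⊔ C): entailed.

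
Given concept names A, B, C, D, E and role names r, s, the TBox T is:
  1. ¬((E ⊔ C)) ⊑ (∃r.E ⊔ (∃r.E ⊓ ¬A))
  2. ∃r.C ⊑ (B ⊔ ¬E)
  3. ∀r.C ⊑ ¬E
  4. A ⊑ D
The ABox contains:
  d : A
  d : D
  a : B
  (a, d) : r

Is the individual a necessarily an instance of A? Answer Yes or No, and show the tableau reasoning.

1. a : A?  L(a) = {B} ∪ {¬A}
   open: L(a) ⊇ {B, E, ¬A, ∀r.¬C, ∃r.¬C} (+ ∃-successors) — a ∉ A possible
2. Hence a : A: not entailed.

No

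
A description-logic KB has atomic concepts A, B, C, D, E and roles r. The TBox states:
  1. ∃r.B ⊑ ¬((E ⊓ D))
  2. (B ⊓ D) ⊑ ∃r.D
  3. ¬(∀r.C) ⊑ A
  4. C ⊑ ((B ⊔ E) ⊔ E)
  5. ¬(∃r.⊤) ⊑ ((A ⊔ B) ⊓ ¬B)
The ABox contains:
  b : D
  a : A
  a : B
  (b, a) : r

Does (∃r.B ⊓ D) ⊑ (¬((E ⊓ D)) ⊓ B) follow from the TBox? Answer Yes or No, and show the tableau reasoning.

No

1. (∃r.B ⊓ D) ⊑ (¬((E ⊓ D)) ⊓ B)  ⇔  ((∃r.B ⊓ D) ⊓ ((E ⊓ D) ⊔ ¬B)) unsat w.r.t. T
   apply at x₀: ∃r.B⊑¬((E ⊓ D))
   open: L(x₀) ⊇ {D, ¬B, ¬C, ¬E, ∀r.C, …} (+ ∃-successors)
2. Hence (∃r.B ⊓ D) ⊑ (¬((E ⊓ D)) ⊓ B): not entailed.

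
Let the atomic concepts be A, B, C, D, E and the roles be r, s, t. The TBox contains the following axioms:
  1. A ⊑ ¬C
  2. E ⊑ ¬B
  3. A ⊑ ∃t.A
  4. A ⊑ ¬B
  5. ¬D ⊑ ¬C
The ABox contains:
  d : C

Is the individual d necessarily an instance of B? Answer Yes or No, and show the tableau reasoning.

No

1. d : B?  L(d) = {C} ∪ {¬B}
   open: L(d) ⊇ {C, D, ¬A, ¬B} — d ∉ B possible
2. Hence d : B: not entailed.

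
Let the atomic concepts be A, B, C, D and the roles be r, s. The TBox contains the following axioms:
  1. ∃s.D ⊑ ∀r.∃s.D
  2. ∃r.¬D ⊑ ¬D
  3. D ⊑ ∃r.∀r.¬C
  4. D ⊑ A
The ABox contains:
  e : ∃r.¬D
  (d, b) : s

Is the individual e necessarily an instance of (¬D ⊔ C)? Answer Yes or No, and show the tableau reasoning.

1. e : (¬D ⊔ C)?  L(e) = {∃r.¬D} ∪ {(D ⊓ ¬C)}
   clash {D, ¬D} at e — e ∈ (¬D ⊔ C)
2. Hence e : (¬D ⊔ C): entailed.

Yes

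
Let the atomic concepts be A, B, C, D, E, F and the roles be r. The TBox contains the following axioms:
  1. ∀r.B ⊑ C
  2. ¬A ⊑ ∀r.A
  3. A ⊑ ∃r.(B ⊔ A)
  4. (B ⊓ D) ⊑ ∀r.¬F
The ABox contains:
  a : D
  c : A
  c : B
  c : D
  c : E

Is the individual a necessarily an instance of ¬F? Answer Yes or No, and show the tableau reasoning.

No

1. a : ¬F?  L(a) = {D} ∪ {F}
   open: L(a) ⊇ {A, D, F, ¬B, ∃r.(B ⊔ A), …} (+ ∃-successors) — a ∉ ¬F possible
2. Hence a : ¬F: not entailed.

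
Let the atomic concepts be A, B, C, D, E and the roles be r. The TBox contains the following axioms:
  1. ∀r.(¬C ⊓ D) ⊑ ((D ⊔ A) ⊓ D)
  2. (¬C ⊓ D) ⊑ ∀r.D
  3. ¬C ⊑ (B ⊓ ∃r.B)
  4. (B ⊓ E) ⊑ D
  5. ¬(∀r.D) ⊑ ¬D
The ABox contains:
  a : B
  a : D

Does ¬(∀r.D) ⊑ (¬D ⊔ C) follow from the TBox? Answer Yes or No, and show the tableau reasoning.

1. ¬(∀r.D) ⊑ (¬D ⊔ C)  ⇔  (∃r.¬D ⊓ (D ⊓ ¬C)) unsat w.r.t. T
   all branches close; clash {D, ¬D} at x₀
2. Hence ¬(∀r.D) ⊑ (¬D ⊔ C): entailed.

Yes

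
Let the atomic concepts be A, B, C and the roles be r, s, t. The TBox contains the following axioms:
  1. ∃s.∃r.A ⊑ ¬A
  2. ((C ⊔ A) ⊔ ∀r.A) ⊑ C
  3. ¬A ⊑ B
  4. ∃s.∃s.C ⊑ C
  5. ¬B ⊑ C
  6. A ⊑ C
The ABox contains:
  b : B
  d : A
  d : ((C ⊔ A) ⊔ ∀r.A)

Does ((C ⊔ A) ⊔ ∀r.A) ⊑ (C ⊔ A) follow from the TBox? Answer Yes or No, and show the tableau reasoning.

1. ((C ⊔ A) ⊔ ∀r.A) ⊑ (C ⊔ A)  ⇔  (((C ⊔ A) ⊔ ∀r.A) ⊓ (¬C ⊓ ¬A)) unsat w.r.t. T
   all branches close; clash {C, ¬C} at x₀
2. Hence ((C ⊔ A) ⊔ ∀r.A) ⊑ (C ⊔ A): entailed.

Yes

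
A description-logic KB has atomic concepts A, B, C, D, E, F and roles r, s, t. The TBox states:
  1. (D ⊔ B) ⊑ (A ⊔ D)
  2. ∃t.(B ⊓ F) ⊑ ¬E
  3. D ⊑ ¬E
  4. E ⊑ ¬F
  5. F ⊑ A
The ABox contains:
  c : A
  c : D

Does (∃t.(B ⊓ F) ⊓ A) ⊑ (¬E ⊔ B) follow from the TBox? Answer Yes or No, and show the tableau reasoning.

1. (∃t.(B ⊓ F) ⊓ A) ⊑ (¬E ⊔ B)  ⇔  ((∃t.(B ⊓ F) ⊓ A) ⊓ (E ⊓ ¬B)) unsat w.r.t. T
   all branches close; clash {E, ¬E} at x₀
2. Hence (∃t.(B ⊓ F) ⊓ A) ⊑ (¬E ⊔ B): entailed.

Yes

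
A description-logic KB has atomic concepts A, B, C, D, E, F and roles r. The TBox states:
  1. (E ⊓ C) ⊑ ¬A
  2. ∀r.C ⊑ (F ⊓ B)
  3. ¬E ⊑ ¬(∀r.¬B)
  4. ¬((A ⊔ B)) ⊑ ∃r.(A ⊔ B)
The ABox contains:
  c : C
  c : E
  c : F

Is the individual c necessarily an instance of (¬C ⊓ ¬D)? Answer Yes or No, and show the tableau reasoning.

1. c : (¬C ⊓ ¬D)?  L(c) = {C, E, F} ∪ {(C ⊔ D)}
   open: L(c) ⊇ {B, C, E, F, ¬A, …} (+ ∃-successors) — c ∉ (¬C ⊓ ¬D) possible
2. Hence c : (¬C ⊓ ¬D): not entailed.

No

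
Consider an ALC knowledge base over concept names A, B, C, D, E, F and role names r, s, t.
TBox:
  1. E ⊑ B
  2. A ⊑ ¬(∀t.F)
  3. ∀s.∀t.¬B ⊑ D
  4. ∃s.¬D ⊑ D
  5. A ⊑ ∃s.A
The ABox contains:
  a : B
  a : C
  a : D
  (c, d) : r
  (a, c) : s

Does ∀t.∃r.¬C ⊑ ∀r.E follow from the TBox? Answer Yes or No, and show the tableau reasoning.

1. ∀t.∃r.¬C ⊑ ∀r.E  ⇔  (∀t.∃r.¬C ⊓ ∃r.¬E) unsat w.r.t. T
   open: L(x₀) ⊇ {¬A, ¬E, ∀s.D, ∀t.∃r.¬C, ∃r.¬E, …} (+ ∃-successors)
2. Hence ∀t.∃r.¬C ⊑ ∀r.E: not entailed.

No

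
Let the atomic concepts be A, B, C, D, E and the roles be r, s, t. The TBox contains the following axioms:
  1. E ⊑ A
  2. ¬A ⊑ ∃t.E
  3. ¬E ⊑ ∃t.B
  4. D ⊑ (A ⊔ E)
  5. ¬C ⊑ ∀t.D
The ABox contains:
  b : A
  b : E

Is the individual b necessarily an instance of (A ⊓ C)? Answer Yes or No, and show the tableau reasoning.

No

1. b : (A ⊓ C)?  L(b) = {A, E} ∪ {(¬A ⊔ ¬C)}
   open: L(b) ⊇ {A, E, ¬C, ¬D, ∀t.D} — b ∉ (A ⊓ C) possible
2. Hence b : (A ⊓ C): not entailed.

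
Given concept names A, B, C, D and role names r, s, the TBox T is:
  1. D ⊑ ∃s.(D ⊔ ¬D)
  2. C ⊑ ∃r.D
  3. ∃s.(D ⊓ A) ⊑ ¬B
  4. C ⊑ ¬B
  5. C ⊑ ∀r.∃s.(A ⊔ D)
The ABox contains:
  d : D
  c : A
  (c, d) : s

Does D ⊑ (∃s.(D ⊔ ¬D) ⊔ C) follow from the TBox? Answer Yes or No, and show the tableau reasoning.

1. D ⊑ (∃s.(D ⊔ ¬D) ⊔ C)  ⇔  (D ⊓ (∀s.(¬D ⊓ D) ⊓ ¬C)) unsat w.r.t. T
   all branches close; clash {D, ¬D} at an ∃-successor
2. Hence D ⊑ (∃s.(D ⊔ ¬D) ⊔ C): entailed.

Yes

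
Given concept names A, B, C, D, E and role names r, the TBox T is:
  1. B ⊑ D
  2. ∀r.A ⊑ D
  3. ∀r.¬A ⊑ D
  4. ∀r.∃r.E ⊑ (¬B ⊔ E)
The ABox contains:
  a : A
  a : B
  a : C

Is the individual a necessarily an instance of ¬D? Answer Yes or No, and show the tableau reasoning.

1. a : ¬D?  L(a) = {A, B, C} ∪ {D}
   open: L(a) ⊇ {A, B, C, D, ∃r.∀r.¬E} (+ ∃-successors) — a ∉ ¬D possible
2. Hence a : ¬D: not entailed.

No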